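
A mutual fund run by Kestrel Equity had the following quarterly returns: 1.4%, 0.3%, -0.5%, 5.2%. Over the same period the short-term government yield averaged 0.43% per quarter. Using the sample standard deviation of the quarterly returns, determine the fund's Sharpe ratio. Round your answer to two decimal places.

0.46

Mean return μ = 6.40 / 4 = 1.6000%
Σ(r − μ)² = (1.4 − 1.6000)² + (0.3 − 1.6000)² + (-0.5 − 1.6000)² + … = 19.1000
sample σ = √(19.1000 / 3) = √6.3667 = 2.5232%
Sharpe = (μ − rf) / σ = (1.6000 − 0.43) / 2.5232 = 1.1700 / 2.5232 = 0.4637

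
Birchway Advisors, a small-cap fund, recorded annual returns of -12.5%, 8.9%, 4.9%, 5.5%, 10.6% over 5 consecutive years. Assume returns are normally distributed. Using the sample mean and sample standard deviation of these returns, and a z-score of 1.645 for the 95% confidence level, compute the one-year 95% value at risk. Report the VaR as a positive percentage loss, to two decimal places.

11.72

Mean return μ = 17.40 / 5 = 3.4800%
Σ(r − μ)² = (-12.5 − 3.4800)² + (8.9 − 3.4800)² + (4.9 − 3.4800)² + … = 341.5280
σ = √[341.5280 / 4] = 9.2402%
VaR = −(μ − z·σ) = −(3.4800 − 1.645 × 9.2402) = −(-11.7201) = 11.7201%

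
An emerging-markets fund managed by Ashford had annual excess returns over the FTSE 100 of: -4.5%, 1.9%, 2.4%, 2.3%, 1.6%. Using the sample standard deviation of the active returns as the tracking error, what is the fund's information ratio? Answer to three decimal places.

0.251

Mean return μ = 3.70 / 5 = 0.7400%
Σ(r − μ)² = (-4.5 − 0.7400)² + (1.9 − 0.7400)² + … = 34.7320
σ = √[34.7320 / 4] = 2.9467%
IR = μ / tracking error = 0.7400 / 2.9467 = 0.2511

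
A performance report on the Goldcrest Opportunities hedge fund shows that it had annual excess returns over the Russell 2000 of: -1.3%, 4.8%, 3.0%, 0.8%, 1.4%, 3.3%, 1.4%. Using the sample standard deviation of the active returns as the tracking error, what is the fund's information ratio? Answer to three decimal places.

r̄ = (-1.3 + 4.8 + 3 + 0.8 + 1.4 + 3.3 + 1.4) / 7 = 1.9143%
Σ(r − r̄)² = (-1.3 − 1.9143)² + (4.8 − 1.9143)² + (3 − 1.9143)² + … = 23.5286
σ = √[23.5286 / 6] = 1.9803%
IR = r̄ / tracking error = 1.9143 / 1.9803 = 0.9667

0.967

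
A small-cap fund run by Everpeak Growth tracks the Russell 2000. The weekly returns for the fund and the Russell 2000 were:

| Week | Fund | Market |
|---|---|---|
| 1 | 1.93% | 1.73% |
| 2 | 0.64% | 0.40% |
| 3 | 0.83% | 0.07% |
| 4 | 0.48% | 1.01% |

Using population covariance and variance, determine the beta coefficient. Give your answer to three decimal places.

r̄p = 0.9700%,  r̄m = 0.8025%
Cov = Σ(rp − r̄p)(rm − r̄m) / 4 = 0.2560
Var(rm) = Σ(rm − r̄m)² / 4 = 0.4005
β = Cov / Var = 0.2560 / 0.4005 = 0.6392

0.639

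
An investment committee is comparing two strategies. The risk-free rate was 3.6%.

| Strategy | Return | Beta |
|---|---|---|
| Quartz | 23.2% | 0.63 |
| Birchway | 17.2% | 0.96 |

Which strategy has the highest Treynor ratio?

Quartz: Treynor = (23.2% − 3.6%) / 0.63 = 31.111
Birchway: Treynor = (17.2% − 3.6%) / 0.96 = 14.167
Highest: Quartz (31.111).

Quartz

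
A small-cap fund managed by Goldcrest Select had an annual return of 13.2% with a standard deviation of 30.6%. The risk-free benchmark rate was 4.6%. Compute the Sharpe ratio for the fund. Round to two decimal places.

Sharpe = (Rp − Rf) / σp = (13.2% − 4.6%) / 30.6% = 8.60% / 30.6% = 0.2810

0.28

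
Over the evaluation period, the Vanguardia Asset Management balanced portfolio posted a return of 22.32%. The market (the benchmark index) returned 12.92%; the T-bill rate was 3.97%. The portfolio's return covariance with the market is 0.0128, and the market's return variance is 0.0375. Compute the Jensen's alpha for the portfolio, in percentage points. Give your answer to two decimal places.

β = Cov / Var = 0.0128 / 0.0375 = 0.3413
E[R] = Rf + β(Rm − Rf) = 3.97% + 0.3413 × (12.92% − 3.97%) = 7.0246%
α = Rp − E[R] = 22.32% − 7.0246% = 15.2954

15.30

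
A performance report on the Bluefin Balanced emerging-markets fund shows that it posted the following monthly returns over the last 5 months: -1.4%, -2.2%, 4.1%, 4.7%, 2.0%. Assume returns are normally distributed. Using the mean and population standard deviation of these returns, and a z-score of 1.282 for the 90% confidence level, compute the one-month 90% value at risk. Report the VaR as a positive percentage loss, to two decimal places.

r̄ = (-1.4 − 2.2 + 4.1 + 4.7 + 2) / 5 = 7.20 / 5 = 1.4400%
Σ(r − r̄)² = (-1.4 − 1.4400)² + (-2.2 − 1.4400)² + (4.1 − 1.4400)² + … = 39.3320
population σ = √(39.3320 / 5) = √7.8664 = 2.8047%
VaR = −(r̄ − z·σ) = −(1.4400 − 1.282 × 2.8047) = −(-2.1556) = 2.1556%

2.16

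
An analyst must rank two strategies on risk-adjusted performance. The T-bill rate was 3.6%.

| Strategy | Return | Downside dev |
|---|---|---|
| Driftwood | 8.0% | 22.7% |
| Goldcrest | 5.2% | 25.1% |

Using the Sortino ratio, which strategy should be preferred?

Driftwood: Sortino ratio = (8.0% − 3.6%) / 22.7% = 0.194
Goldcrest: Sortino ratio = (5.2% − 3.6%) / 25.1% = 0.064
Highest: Driftwood (0.194).

Driftwood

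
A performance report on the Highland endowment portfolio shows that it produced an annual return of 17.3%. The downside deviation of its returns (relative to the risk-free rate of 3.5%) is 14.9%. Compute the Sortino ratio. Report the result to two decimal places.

Sortino = (Rp − Rf) / σd = (17.3% − 3.5%) / 14.9% = 13.80% / 14.9% = 0.9262

0.93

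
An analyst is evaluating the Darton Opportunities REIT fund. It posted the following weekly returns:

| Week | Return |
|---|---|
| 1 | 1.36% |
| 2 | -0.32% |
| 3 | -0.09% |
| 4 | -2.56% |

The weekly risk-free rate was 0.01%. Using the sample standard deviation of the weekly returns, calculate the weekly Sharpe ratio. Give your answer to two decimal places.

r̄ = (1.36 − 0.32 − 0.09 − 2.56) / 4 = -1.610 / 4 = -0.4025%
Σ(r − r̄)² = (1.36 − (-0.4025))² + (-0.32 − (-0.4025))² + (-0.09 − (-0.4025))² + … = 7.8657
sample σ = √(7.8657 / 3) = √2.6219 = 1.6192%
Sharpe = (r̄ − rf) / σ = (-0.4025 − 0.01) / 1.6192 = -0.4125 / 1.6192 = -0.2548

-0.25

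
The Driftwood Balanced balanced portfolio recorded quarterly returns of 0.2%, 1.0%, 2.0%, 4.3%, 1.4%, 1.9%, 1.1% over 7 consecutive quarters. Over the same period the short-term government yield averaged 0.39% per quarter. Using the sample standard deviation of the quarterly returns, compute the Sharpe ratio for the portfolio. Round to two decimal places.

r̄ = (0.2 + 1 + 2 + 4.3 + 1.4 + 1.9 + 1.1) / 7 = 1.7000%
Sample std dev = √[10.0800 / 6] = 1.2961%
Sharpe = (r̄ − rf) / σ = (1.7000 − 0.39) / 1.2961 = 1.3100 / 1.2961 = 1.0107

1.01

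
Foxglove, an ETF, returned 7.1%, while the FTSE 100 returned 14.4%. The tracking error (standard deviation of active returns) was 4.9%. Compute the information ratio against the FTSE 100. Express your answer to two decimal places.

-1.49

IR = (Rp − Rb) / TE = (7.1% − 14.4%) / 4.9% = -7.30% / 4.9% = -1.4898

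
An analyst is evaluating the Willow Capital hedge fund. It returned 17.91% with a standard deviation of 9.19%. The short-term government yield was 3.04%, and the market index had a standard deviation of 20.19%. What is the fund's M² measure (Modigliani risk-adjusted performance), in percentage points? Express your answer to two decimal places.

Sharpe = (Rp − Rf) / σp = (17.91% − 3.04%) / 9.19% = 1.6181
M² = Rf + Sharpe × σm = 3.04% + 1.6181 × 20.19% = 35.7094%

35.71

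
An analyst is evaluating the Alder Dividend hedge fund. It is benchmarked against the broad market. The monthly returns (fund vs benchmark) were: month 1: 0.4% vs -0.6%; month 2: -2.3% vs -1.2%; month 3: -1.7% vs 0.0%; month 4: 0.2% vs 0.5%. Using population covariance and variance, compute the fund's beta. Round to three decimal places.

r̄p = -0.8500%,  r̄m = -0.3250%
Cov = Σ(rp − r̄p)(rm − r̄m) / 4 = 0.3788
Var(rm) = Σ(rm − r̄m)² / 4 = 0.4069
β = Cov / Var = 0.3788 / 0.4069 = 0.9309

0.931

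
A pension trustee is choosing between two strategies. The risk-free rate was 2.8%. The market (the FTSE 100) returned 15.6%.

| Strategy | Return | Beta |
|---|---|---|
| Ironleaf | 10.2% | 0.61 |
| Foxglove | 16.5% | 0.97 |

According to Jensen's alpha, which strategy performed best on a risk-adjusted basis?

Ironleaf: α = 10.2% − [2.8% + 0.61 × (15.6% − 2.8%)] = -0.408
Foxglove: α = 16.5% − [2.8% + 0.97 × (15.6% − 2.8%)] = 1.284
Highest: Foxglove (1.284).

Foxglove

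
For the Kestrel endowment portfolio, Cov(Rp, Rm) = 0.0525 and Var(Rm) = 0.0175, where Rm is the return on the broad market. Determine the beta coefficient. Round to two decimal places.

β = Cov(Rp, Rm) / Var(Rm) = 0.0525 / 0.0175 = 3.0000

3.00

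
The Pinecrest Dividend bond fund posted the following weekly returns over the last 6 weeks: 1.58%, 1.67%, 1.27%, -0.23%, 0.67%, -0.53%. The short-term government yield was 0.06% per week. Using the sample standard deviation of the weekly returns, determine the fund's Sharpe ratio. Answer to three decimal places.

0.722

μ = (1.58 + 1.67 + 1.27 − 0.23 + 0.67 − 0.53) / 6 = 4.430 / 6 = 0.7383%
Σ(r − μ)² = 4.4101; sample σ = √(4.4101/5) = 0.9392%
Sharpe = (μ − rf) / σ = (0.7383 − 0.06) / 0.9392 = 0.6783 / 0.9392 = 0.7222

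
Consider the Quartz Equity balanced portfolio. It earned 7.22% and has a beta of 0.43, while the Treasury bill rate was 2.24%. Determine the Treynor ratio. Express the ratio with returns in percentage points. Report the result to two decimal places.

11.58

Treynor = (Rp − Rf) / β = (7.22% − 2.24%) / 0.43 = 4.98 / 0.43 = 11.5814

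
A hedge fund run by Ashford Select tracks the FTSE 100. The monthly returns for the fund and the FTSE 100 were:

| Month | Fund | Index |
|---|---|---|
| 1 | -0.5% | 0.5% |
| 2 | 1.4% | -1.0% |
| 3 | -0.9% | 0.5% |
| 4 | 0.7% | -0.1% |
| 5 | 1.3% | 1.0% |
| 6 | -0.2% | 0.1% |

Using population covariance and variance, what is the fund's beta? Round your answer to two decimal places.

-0.51

r̄p = 0.3000%,  r̄m = 0.1667%
Cov = Σ(rp − r̄p)(rm − r̄m) / 6 = -0.1983
Var(rm) = Σ(rm − r̄m)² / 6 = 0.3922
β = Cov / Var = -0.1983 / 0.3922 = -0.5056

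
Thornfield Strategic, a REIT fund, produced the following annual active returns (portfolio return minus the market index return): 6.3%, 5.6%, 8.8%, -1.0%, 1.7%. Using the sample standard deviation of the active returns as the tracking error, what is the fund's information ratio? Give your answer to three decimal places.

1.098

r̄ = (6.3 + 5.6 + 8.8 − 1 + 1.7) / 5 = 4.2800%
Sample σ = √[Σ(r − r̄)² / 4] = √[60.7880 / 4] = √15.1970 = 3.8983%
IR = r̄ / tracking error = 4.2800 / 3.8983 = 1.0979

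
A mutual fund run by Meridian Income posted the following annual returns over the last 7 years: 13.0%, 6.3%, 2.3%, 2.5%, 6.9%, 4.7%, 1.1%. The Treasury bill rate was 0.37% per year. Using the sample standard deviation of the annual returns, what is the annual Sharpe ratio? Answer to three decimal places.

1.211

r̄ = (13 + 6.3 + 2.3 + 2.5 + 6.9 + 4.7 + 1.1) / 7 = 36.80 / 7 = 5.2571%
Σ(r − r̄)² = (13 − 5.2571)² + (6.3 − 5.2571)² + (2.3 − 5.2571)² + … = 97.6771
sample σ = √(97.6771 / 6) = √16.2795 = 4.0348%
Sharpe = (r̄ − rf) / σ = (5.2571 − 0.37) / 4.0348 = 4.8871 / 4.0348 = 1.2112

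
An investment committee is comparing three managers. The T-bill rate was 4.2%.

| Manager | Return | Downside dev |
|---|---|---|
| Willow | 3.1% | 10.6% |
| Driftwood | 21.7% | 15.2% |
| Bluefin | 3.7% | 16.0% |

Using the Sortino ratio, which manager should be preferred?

Willow: Sortino ratio = (3.1% − 4.2%) / 10.6% = -0.104
Driftwood: Sortino ratio = (21.7% − 4.2%) / 15.2% = 1.151
Bluefin: Sortino ratio = (3.7% − 4.2%) / 16.0% = -0.031
Highest: Driftwood (1.151).

Driftwood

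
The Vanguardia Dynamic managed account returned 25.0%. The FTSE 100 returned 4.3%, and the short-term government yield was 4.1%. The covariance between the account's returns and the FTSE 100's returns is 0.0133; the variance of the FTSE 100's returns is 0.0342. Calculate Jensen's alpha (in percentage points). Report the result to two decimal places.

20.82

β = Cov / Var = 0.0133 / 0.0342 = 0.3889
E[R] = Rf + β(Rm − Rf) = 4.1% + 0.3889 × (4.3% − 4.1%) = 4.1778%
α = Rp − E[R] = 25.0% − 4.1778% = 20.8222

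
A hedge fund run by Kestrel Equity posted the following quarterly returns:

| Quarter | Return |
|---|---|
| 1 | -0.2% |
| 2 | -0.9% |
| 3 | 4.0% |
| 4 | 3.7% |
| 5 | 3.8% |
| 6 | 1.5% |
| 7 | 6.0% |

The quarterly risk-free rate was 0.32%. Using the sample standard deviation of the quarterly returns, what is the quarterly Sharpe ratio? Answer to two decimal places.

0.90

Mean return r̄ = 17.90 / 7 = 2.5571%
Sample std dev = √[37.4571 / 6] = 2.4986%
Sharpe = (r̄ − rf) / σ = (2.5571 − 0.32) / 2.4986 = 2.2371 / 2.4986 = 0.8953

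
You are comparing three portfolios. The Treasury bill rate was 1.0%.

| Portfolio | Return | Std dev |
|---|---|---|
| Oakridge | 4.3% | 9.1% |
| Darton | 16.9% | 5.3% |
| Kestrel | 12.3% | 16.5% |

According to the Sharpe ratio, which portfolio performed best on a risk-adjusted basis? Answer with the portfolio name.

Oakridge: Sharpe ratio = (4.3% − 1.0%) / 9.1% = 0.363
Darton: Sharpe ratio = (16.9% − 1.0%) / 5.3% = 3.000
Kestrel: Sharpe ratio = (12.3% − 1.0%) / 16.5% = 0.685
Highest: Darton (3.000).

Darton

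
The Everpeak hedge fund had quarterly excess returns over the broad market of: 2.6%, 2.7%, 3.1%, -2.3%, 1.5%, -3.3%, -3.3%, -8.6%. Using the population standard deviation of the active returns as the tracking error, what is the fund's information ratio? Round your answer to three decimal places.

-0.246

r̄ = (2.6 + 2.7 + 3.1 − 2.3 + 1.5 − 3.3 − 3.3 − 8.6) / 8 = -7.60 / 8 = -0.9500%
Population std dev = √[119.7200 / 8] = 3.8685%
IR = r̄ / tracking error = -0.9500 / 3.8685 = -0.2456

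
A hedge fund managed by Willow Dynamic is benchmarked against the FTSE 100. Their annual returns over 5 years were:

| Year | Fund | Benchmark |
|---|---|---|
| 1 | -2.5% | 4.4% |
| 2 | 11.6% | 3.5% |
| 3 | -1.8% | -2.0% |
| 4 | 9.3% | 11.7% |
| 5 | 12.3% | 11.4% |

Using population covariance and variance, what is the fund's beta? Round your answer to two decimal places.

0.85

r̄p = 5.7800%,  r̄m = 5.8000%
Cov = Σ(rp − r̄p)(rm − r̄m) / 5 = 22.9220
Var(rm) = Σ(rm − r̄m)² / 5 = 26.8520
β = Cov / Var = 22.9220 / 26.8520 = 0.8536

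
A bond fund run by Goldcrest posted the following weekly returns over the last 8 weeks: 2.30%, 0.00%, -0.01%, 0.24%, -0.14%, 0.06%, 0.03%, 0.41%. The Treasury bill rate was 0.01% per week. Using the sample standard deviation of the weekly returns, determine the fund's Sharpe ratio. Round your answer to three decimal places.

Mean return r̄ = 2.890 / 8 = 0.3613%
Σ(r − r̄)² = (2.3 − 0.3613)² + (0 − 0.3613)² + … = 4.4959
sample σ = √(4.4959 / 7) = √0.6423 = 0.8014%
Sharpe = (r̄ − rf) / σ = (0.3613 − 0.01) / 0.8014 = 0.3513 / 0.8014 = 0.4384

0.438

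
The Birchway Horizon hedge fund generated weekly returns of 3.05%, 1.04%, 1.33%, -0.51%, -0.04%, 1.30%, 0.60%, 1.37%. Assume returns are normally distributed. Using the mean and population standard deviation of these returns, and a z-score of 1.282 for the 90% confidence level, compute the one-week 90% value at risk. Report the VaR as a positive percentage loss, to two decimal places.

0.27

Mean return r̄ = 8.140 / 8 = 1.0175%
Σ(r − r̄)² = 8.0592; population σ = √(8.0592/8) = 1.0037%
VaR = −(r̄ − z·σ) = −(1.0175 − 1.282 × 1.0037) = −(-0.2692) = 0.2692%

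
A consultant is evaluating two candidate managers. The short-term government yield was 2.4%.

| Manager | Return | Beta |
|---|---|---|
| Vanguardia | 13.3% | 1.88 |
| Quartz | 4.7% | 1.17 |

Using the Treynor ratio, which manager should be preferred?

Vanguardia: Treynor = (13.3% − 2.4%) / 1.88 = 5.798
Quartz: Treynor = (4.7% − 2.4%) / 1.17 = 1.966
Highest: Vanguardia (5.798).

Vanguardia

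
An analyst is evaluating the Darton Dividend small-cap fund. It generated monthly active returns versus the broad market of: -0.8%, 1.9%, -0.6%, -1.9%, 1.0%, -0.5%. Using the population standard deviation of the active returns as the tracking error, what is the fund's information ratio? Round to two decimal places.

Mean return μ = -0.90 / 6 = -0.1500%
Σ(r − μ)² = (-0.8 − (-0.1500))² + (1.9 − (-0.1500))² + (-0.6 − (-0.1500))² + … = 9.3350
σ = √[9.3350 / 6] = 1.2473%
IR = μ / tracking error = -0.1500 / 1.2473 = -0.1203

-0.12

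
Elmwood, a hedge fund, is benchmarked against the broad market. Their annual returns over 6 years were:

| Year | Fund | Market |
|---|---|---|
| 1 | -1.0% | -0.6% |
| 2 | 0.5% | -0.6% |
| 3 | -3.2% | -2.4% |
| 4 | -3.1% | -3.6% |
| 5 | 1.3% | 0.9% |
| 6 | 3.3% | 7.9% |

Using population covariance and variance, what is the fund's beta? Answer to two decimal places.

r̄p = -0.3667%,  r̄m = 0.2667%
Cov = Σ(rp − r̄p)(rm − r̄m) / 6 = 7.8278
Var(rm) = Σ(rm − r̄m)² / 6 = 13.7056
β = Cov / Var = 7.8278 / 13.7056 = 0.5711

0.57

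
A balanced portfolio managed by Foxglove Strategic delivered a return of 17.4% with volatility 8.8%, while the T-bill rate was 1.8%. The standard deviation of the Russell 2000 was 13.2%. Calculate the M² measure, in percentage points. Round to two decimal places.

25.20

Sharpe = (Rp − Rf) / σp = (17.4% − 1.8%) / 8.8% = 1.7727
M² = Rf + Sharpe × σm = 1.8% + 1.7727 × 13.2% = 25.1996%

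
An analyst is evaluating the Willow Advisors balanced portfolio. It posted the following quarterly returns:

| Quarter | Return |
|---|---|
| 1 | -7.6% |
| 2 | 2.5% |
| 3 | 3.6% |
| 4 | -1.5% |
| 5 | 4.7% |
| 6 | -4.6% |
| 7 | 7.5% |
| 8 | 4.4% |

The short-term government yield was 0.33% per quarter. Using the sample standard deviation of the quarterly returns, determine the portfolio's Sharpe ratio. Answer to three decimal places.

0.153

r̄ = (-7.6 + 2.5 + 3.6 − 1.5 + 4.7 − 4.6 + 7.5 + 4.4) / 8 = 9.00 / 8 = 1.1250%
Sample σ = √[Σ(r − r̄)² / 7] = √[187.9550 / 7] = √26.8507 = 5.1818%
Sharpe = (r̄ − rf) / σ = (1.1250 − 0.33) / 5.1818 = 0.7950 / 5.1818 = 0.1534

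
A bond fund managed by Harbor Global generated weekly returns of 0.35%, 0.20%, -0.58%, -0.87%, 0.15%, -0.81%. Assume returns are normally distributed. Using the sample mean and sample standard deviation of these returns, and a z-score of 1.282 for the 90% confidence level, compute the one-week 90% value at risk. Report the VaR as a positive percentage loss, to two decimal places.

0.97

Mean return r̄ = -1.560 / 6 = -0.2600%
Σ(r − r̄)² = (0.35 − (-0.2600))² + (0.2 − (-0.2600))² + (-0.58 − (-0.2600))² + … = 1.5288
sample σ = √(1.5288 / 5) = √0.3058 = 0.5530%
VaR = −(r̄ − z·σ) = −(-0.2600 − 1.282 × 0.5530) = −(-0.9689) = 0.9689%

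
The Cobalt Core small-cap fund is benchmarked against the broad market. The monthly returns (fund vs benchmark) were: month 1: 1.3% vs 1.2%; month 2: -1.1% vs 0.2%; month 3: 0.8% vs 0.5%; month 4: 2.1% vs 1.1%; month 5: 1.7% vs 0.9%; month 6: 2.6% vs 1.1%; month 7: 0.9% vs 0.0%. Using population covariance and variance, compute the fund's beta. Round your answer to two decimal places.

1.81

r̄p = 1.1857%,  r̄m = 0.7143%
Cov = Σ(rp − r̄p)(rm − r̄m) / 7 = 0.3588
Var(rm) = Σ(rm − r̄m)² / 7 = 0.1984
β = Cov / Var = 0.3588 / 0.1984 = 1.8085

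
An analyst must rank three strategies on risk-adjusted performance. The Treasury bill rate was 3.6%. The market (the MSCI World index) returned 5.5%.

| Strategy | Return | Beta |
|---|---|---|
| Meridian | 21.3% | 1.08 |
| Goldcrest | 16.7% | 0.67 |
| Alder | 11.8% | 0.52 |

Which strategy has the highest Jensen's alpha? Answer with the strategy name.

Meridian

Meridian: α = 21.3% − [3.6% + 1.08 × (5.5% − 3.6%)] = 15.648
Goldcrest: α = 16.7% − [3.6% + 0.67 × (5.5% − 3.6%)] = 11.827
Alder: α = 11.8% − [3.6% + 0.52 × (5.5% − 3.6%)] = 7.212
Highest: Meridian (15.648).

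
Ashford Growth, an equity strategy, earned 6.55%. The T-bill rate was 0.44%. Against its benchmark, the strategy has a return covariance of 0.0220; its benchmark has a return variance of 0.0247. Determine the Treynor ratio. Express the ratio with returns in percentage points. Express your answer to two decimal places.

β = Cov / Var = 0.0220 / 0.0247 = 0.8907
Treynor = (Rp − Rf) / β = (6.55% − 0.44%) / 0.8907 = 6.11 / 0.8907 = 6.8598

6.86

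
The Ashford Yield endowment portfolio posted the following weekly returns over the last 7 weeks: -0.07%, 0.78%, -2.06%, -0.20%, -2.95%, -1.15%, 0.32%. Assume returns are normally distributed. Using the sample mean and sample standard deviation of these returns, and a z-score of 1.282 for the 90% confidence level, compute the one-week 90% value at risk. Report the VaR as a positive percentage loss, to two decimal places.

r̄ = (-0.07 + 0.78 − 2.06 − 0.2 − 2.95 − 1.15 + 0.32) / 7 = -0.7614%
Sample std dev = √[10.9659 / 6] = 1.3519%
VaR = −(r̄ − z·σ) = −(-0.7614 − 1.282 × 1.3519) = −(-2.4945) = 2.4945%

2.49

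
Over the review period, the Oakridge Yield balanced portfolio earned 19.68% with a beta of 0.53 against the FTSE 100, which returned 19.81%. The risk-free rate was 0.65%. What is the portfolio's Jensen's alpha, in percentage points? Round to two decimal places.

8.88

CAPM expected return = Rf + β(Rm − Rf) = 0.65% + 0.53 × (19.81% − 0.65%) = 0.65 + 0.53 × 19.16 = 10.8048%
Jensen's α = Rp − E[R] = 19.68% − 10.8048% = 8.8752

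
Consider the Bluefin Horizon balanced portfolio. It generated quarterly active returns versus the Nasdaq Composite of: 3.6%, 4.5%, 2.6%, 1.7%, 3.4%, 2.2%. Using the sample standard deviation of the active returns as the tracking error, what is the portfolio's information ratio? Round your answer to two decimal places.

Mean return μ = 18.00 / 6 = 3.0000%
Sample σ = √[Σ(r − μ)² / 5] = √[5.2600 / 5] = √1.0520 = 1.0257%
IR = μ / tracking error = 3.0000 / 1.0257 = 2.9248

2.92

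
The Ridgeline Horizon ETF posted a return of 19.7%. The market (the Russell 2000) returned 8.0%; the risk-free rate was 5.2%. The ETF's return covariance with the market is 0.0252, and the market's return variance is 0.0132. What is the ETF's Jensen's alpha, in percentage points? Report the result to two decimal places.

β = Cov / Var = 0.0252 / 0.0132 = 1.9091
E[R] = Rf + β(Rm − Rf) = 5.2% + 1.9091 × (8.0% − 5.2%) = 10.5455%
α = Rp − E[R] = 19.7% − 10.5455% = 9.1545

9.15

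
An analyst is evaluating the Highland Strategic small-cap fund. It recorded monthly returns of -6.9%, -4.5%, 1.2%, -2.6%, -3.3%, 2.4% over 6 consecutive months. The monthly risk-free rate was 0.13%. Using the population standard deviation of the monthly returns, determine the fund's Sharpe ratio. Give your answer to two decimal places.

-0.75

r̄ = (-6.9 − 4.5 + 1.2 − 2.6 − 3.3 + 2.4) / 6 = -13.70 / 6 = -2.2833%
Σ(r − r̄)² = (-6.9 − (-2.2833))² + (-4.5 − (-2.2833))² + … = 61.4283
σ = √[61.4283 / 6] = 3.1997%
Sharpe = (r̄ − rf) / σ = (-2.2833 − 0.13) / 3.1997 = -2.4133 / 3.1997 = -0.7542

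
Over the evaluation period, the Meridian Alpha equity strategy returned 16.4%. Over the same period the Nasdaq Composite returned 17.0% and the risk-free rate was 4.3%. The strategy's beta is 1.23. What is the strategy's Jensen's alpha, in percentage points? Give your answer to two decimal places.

-3.52

CAPM expected return = Rf + β(Rm − Rf) = 4.3% + 1.23 × (17.0% − 4.3%) = 4.3 + 1.23 × 12.70 = 19.9210%
Jensen's α = Rp − E[R] = 16.4% − 19.9210% = -3.5210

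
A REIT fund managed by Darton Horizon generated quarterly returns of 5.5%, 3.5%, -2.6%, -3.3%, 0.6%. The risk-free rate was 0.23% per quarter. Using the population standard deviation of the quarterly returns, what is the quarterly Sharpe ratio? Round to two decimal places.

0.15

Mean return r̄ = 3.70 / 5 = 0.7400%
Σ(r − r̄)² = 57.7720; population σ = √(57.7720/5) = 3.3992%
Sharpe = (r̄ − rf) / σ = (0.7400 − 0.23) / 3.3992 = 0.5100 / 3.3992 = 0.1500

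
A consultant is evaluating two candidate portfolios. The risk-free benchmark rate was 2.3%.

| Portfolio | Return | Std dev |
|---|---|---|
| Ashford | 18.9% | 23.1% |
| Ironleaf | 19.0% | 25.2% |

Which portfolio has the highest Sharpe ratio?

Ashford

Ashford: Sharpe ratio = (18.9% − 2.3%) / 23.1% = 0.719
Ironleaf: Sharpe ratio = (19.0% − 2.3%) / 25.2% = 0.663
Highest: Ashford (0.719).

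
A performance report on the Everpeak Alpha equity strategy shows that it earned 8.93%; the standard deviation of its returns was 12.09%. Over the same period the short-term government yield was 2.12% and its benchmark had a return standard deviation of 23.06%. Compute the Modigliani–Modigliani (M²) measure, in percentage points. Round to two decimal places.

Sharpe = (Rp − Rf) / σp = (8.93% − 2.12%) / 12.09% = 0.5633
M² = Rf + Sharpe × σm = 2.12% + 0.5633 × 23.06% = 15.1097%

15.11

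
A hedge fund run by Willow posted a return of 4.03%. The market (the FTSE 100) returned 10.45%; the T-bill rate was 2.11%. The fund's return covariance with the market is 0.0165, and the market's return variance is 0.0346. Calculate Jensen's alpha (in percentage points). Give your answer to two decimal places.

-2.06

β = Cov / Var = 0.0165 / 0.0346 = 0.4769
E[R] = Rf + β(Rm − Rf) = 2.11% + 0.4769 × (10.45% − 2.11%) = 6.0873%
α = Rp − E[R] = 4.03% − 6.0873% = -2.0573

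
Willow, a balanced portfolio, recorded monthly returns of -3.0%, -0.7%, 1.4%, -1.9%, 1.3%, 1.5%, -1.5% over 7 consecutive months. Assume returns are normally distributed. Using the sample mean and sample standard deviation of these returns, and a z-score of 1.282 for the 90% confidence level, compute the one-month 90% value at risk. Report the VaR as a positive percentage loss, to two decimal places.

μ = (-3 − 0.7 + 1.4 − 1.9 + 1.3 + 1.5 − 1.5) / 7 = -2.90 / 7 = -0.4143%
Sample σ = √[Σ(r − μ)² / 6] = √[20.0486 / 6] = √3.3414 = 1.8279%
VaR = −(μ − z·σ) = −(-0.4143 − 1.282 × 1.8279) = −(-2.7577) = 2.7577%

2.76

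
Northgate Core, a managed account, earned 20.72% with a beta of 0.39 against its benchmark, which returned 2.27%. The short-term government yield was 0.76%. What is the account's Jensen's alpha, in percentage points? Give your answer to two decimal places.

CAPM expected return = Rf + β(Rm − Rf) = 0.76% + 0.39 × (2.27% − 0.76%) = 0.76 + 0.39 × 1.51 = 1.3489%
Jensen's α = Rp − E[R] = 20.72% − 1.3489% = 19.3711

19.37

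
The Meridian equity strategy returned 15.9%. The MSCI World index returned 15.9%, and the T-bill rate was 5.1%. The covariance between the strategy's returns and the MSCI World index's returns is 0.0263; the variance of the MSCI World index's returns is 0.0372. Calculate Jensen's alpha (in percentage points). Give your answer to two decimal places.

3.16

β = Cov / Var = 0.0263 / 0.0372 = 0.7070
E[R] = Rf + β(Rm − Rf) = 5.1% + 0.7070 × (15.9% − 5.1%) = 12.7356%
α = Rp − E[R] = 15.9% − 12.7356% = 3.1644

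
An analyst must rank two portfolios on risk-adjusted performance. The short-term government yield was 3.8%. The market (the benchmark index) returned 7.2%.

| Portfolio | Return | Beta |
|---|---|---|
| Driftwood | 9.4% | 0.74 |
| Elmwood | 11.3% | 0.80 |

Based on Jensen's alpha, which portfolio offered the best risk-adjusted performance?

Driftwood: α = 9.4% − [3.8% + 0.74 × (7.2% − 3.8%)] = 3.084
Elmwood: α = 11.3% − [3.8% + 0.80 × (7.2% − 3.8%)] = 4.780
Highest: Elmwood (4.780).

Elmwood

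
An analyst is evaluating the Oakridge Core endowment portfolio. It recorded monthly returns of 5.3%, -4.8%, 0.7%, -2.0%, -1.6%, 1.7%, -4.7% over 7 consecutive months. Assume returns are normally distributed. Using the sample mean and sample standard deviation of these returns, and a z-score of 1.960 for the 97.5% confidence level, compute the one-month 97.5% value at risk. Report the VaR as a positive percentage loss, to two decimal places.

r̄ = (5.3 − 4.8 + 0.7 − 2 − 1.6 + 1.7 − 4.7) / 7 = -0.7714%
Sample std dev = √[78.9943 / 6] = 3.6285%
VaR = −(r̄ − z·σ) = −(-0.7714 − 1.960 × 3.6285) = −(-7.8833) = 7.8833%

7.88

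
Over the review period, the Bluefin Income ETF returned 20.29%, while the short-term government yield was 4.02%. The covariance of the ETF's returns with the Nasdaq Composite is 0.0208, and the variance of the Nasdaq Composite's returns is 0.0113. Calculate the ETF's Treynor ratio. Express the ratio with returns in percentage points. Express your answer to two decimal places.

8.84

β = Cov / Var = 0.0208 / 0.0113 = 1.8407
Treynor = (Rp − Rf) / β = (20.29% − 4.02%) / 1.8407 = 16.27 / 1.8407 = 8.8390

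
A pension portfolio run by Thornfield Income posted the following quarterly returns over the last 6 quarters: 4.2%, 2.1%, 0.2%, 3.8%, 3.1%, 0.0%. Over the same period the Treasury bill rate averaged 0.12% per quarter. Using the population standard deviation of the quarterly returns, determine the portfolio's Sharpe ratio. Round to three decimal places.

1.286

r̄ = (4.2 + 2.1 + 0.2 + 3.8 + 3.1 + 0) / 6 = 2.2333%
Σ(r − r̄)² = (4.2 − 2.2333)² + (2.1 − 2.2333)² + (0.2 − 2.2333)² + … = 16.2133
population σ = √(16.2133 / 6) = √2.7022 = 1.6438%
Sharpe = (r̄ − rf) / σ = (2.2333 − 0.12) / 1.6438 = 2.1133 / 1.6438 = 1.2856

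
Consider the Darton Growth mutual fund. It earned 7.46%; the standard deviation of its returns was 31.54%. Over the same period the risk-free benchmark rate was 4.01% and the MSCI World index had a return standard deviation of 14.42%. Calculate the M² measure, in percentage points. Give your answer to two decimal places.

5.59

Sharpe = (Rp − Rf) / σp = (7.46% − 4.01%) / 31.54% = 0.1094
M² = Rf + Sharpe × σm = 4.01% + 0.1094 × 14.42% = 5.5875%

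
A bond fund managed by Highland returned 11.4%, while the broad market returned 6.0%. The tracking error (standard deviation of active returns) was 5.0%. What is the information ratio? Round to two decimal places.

IR = (Rp − Rb) / TE = (11.4% − 6.0%) / 5.0% = 5.40% / 5.0% = 1.0800

1.08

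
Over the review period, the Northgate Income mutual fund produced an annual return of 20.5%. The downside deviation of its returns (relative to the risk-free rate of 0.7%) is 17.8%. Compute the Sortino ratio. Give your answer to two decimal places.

1.11

Sortino = (Rp − Rf) / σd = (20.5% − 0.7%) / 17.8% = 19.80% / 17.8% = 1.1124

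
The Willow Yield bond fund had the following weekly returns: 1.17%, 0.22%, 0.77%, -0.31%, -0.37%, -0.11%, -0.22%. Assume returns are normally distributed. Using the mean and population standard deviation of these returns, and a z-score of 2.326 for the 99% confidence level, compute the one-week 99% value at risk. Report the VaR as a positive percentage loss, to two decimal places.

1.11

r̄ = (1.17 + 0.22 + 0.77 − 0.31 − 0.37 − 0.11 − 0.22) / 7 = 1.150 / 7 = 0.1643%
Σ(r − r̄)² = 2.1148; population σ = √(2.1148/7) = 0.5496%
VaR = −(r̄ − z·σ) = −(0.1643 − 2.326 × 0.5496) = −(-1.1141) = 1.1141%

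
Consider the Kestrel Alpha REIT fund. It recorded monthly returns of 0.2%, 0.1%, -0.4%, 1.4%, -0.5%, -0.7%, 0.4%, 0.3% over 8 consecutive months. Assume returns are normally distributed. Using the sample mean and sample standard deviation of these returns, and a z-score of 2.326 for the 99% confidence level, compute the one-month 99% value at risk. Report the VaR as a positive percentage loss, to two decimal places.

1.44

μ = (0.2 + 0.1 − 0.4 + 1.4 − 0.5 − 0.7 + 0.4 + 0.3) / 8 = 0.80 / 8 = 0.1000%
Sample std dev = √[3.0800 / 7] = 0.6633%
VaR = −(μ − z·σ) = −(0.1000 − 2.326 × 0.6633) = −(-1.4428) = 1.4428%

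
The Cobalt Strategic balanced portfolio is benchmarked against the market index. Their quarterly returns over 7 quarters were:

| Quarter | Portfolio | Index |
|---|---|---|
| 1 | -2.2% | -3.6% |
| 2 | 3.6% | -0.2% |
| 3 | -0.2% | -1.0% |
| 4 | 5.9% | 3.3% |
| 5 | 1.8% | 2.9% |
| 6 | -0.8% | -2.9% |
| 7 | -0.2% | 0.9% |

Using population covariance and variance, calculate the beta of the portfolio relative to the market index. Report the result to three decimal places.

0.822

r̄p = 1.1286%,  r̄m = -0.0857%
Cov = Σ(rp − r̄p)(rm − r̄m) / 7 = 4.9867
Var(rm) = Σ(rm − r̄m)² / 7 = 6.0669
β = Cov / Var = 4.9867 / 6.0669 = 0.8220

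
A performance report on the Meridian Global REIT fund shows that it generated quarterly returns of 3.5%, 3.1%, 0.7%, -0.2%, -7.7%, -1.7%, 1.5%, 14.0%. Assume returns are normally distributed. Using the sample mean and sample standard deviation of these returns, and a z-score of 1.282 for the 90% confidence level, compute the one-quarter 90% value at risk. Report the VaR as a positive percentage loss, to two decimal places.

μ = (3.5 + 3.1 + 0.7 − 0.2 − 7.7 − 1.7 + 1.5 + 14) / 8 = 13.20 / 8 = 1.6500%
Sample std dev = √[261.0400 / 7] = 6.1067%
VaR = −(μ − z·σ) = −(1.6500 − 1.282 × 6.1067) = −(-6.1788) = 6.1788%

6.18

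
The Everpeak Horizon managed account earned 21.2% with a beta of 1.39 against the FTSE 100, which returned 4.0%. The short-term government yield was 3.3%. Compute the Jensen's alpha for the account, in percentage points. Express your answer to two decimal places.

16.93

CAPM expected return = Rf + β(Rm − Rf) = 3.3% + 1.39 × (4.0% − 3.3%) = 3.3 + 1.39 × 0.70 = 4.2730%
Jensen's α = Rp − E[R] = 21.2% − 4.2730% = 16.9270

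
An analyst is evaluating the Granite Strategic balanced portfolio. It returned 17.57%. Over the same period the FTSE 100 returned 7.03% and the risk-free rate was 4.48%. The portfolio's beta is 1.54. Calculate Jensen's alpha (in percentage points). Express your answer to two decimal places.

CAPM expected return = Rf + β(Rm − Rf) = 4.48% + 1.54 × (7.03% − 4.48%) = 4.48 + 1.54 × 2.55 = 8.4070%
Jensen's α = Rp − E[R] = 17.57% − 8.4070% = 9.1630

9.16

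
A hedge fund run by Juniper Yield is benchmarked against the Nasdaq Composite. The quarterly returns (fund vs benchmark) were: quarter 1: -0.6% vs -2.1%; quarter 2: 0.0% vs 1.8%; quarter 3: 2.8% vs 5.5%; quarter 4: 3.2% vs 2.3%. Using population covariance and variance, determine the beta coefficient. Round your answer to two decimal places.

0.48

r̄p = 1.3500%,  r̄m = 1.8750%
Cov = Σ(rp − r̄p)(rm − r̄m) / 4 = 3.4738
Var(rm) = Σ(rm − r̄m)² / 4 = 7.2819
β = Cov / Var = 3.4738 / 7.2819 = 0.4770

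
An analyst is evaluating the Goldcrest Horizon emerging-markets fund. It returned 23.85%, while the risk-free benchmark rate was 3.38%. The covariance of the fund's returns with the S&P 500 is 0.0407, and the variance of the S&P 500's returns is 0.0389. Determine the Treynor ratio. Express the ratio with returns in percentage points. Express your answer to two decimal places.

19.56

β = Cov / Var = 0.0407 / 0.0389 = 1.0463
Treynor = (Rp − Rf) / β = (23.85% − 3.38%) / 1.0463 = 20.47 / 1.0463 = 19.5642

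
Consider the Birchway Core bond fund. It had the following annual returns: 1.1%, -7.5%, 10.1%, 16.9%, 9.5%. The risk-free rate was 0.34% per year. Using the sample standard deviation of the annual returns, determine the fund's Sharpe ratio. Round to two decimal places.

0.60

r̄ = (1.1 − 7.5 + 10.1 + 16.9 + 9.5) / 5 = 6.0200%
Sample σ = √[Σ(r − r̄)² / 4] = √[354.1280 / 4] = √88.5320 = 9.4091%
Sharpe = (r̄ − rf) / σ = (6.0200 − 0.34) / 9.4091 = 5.6800 / 9.4091 = 0.6037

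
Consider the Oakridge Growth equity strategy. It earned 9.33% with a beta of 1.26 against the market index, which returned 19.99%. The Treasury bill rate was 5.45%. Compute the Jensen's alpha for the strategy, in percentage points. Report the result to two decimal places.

-14.44

CAPM expected return = Rf + β(Rm − Rf) = 5.45% + 1.26 × (19.99% − 5.45%) = 5.45 + 1.26 × 14.54 = 23.7704%
Jensen's α = Rp − E[R] = 9.33% − 23.7704% = -14.4404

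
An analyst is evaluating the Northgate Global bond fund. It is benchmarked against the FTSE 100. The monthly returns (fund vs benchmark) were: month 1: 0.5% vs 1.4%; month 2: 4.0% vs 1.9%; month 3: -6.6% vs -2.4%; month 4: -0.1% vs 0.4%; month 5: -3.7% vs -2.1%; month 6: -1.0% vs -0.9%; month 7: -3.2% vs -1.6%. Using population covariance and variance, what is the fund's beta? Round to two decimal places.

1.87

r̄p = -1.4429%,  r̄m = -0.4714%
Cov = Σ(rp − r̄p)(rm − r̄m) / 7 = 4.7327
Var(rm) = Σ(rm − r̄m)² / 7 = 2.5306
β = Cov / Var = 4.7327 / 2.5306 = 1.8702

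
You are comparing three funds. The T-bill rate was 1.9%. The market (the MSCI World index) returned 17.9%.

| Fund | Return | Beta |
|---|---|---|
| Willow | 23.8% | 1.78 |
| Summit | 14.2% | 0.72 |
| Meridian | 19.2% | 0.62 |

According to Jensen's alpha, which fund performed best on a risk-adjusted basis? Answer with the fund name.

Meridian

Willow: α = 23.8% − [1.9% + 1.78 × (17.9% − 1.9%)] = -6.580
Summit: α = 14.2% − [1.9% + 0.72 × (17.9% − 1.9%)] = 0.780
Meridian: α = 19.2% − [1.9% + 0.62 × (17.9% − 1.9%)] = 7.380
Highest: Meridian (7.380).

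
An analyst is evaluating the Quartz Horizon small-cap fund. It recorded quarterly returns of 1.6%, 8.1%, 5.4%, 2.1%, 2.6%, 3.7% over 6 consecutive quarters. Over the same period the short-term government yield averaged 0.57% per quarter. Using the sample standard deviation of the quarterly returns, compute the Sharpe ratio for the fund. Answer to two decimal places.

1.36

Mean return μ = 23.50 / 6 = 3.9167%
Sample σ = √[Σ(r − μ)² / 5] = √[30.1483 / 5] = √6.0297 = 2.4555%
Sharpe = (μ − rf) / σ = (3.9167 − 0.57) / 2.4555 = 3.3467 / 2.4555 = 1.3629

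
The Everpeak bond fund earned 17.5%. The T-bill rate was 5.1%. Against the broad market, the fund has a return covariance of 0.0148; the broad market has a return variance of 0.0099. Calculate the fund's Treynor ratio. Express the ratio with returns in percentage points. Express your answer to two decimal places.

β = Cov / Var = 0.0148 / 0.0099 = 1.4949
Treynor = (Rp − Rf) / β = (17.5% − 5.1%) / 1.4949 = 12.40 / 1.4949 = 8.2949

8.29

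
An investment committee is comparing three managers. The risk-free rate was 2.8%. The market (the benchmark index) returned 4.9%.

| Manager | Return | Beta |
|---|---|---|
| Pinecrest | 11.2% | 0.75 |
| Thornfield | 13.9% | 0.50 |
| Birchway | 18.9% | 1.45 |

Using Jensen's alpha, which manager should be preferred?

Birchway

Pinecrest: α = 11.2% − [2.8% + 0.75 × (4.9% − 2.8%)] = 6.825
Thornfield: α = 13.9% − [2.8% + 0.50 × (4.9% − 2.8%)] = 10.050
Birchway: α = 18.9% − [2.8% + 1.45 × (4.9% − 2.8%)] = 13.055
Highest: Birchway (13.055).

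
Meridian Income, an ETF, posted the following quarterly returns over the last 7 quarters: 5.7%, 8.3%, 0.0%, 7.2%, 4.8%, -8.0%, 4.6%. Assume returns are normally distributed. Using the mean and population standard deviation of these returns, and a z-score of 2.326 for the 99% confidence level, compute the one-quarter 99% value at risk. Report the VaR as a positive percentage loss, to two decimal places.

8.84

r̄ = (5.7 + 8.3 + 0 + 7.2 + 4.8 − 8 + 4.6) / 7 = 22.60 / 7 = 3.2286%
Σ(r − r̄)² = (5.7 − 3.2286)² + (8.3 − 3.2286)² + … = 188.4543
σ = √[188.4543 / 7] = 5.1886%
VaR = −(r̄ − z·σ) = −(3.2286 − 2.326 × 5.1886) = −(-8.8401) = 8.8401%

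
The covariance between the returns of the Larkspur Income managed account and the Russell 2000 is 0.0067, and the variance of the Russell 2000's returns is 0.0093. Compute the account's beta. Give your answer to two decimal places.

0.72

β = Cov(Rp, Rm) / Var(Rm) = 0.0067 / 0.0093 = 0.7204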